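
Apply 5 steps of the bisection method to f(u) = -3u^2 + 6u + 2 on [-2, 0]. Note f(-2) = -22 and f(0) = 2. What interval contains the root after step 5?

m = -1, f(m) = -7 (−); new bracket [-1, 0]
m = -0.5, f(m) = -1.75 (−); new bracket [-0.5, 0]
m = -0.25, f(m) = 0.3125 (+); new bracket [-0.5, -0.25]
m = -0.375, f(m) = -0.6719 (−); new bracket [-0.375, -0.25]
m = -0.3125, f(m) = -0.168 (−); new bracket [-0.3125, -0.25]

[-0.3125, -0.25]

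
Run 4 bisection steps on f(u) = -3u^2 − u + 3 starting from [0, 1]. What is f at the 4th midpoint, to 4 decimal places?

0.2070

f(0.5) = 1.75 > 0, so the root lies in [0.5, 1]
f(0.75) = 0.5625 > 0, so the root lies in [0.75, 1]
f(0.875) = -0.171875 < 0, so the root lies in [0.75, 0.875]
f(0.8125) = 0.207 > 0, so the root lies in [0.8125, 0.875]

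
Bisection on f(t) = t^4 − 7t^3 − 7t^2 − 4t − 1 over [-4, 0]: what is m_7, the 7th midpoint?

-0.40625

t = -2 gives f = 51, positive; keep [-2, 0]
t = -1 gives f = 4, positive; keep [-1, 0]
t = -0.5 gives f = 0.1875, positive; keep [-0.5, 0]
t = -0.25 gives f = -0.3242, negative; keep [-0.5, -0.25]
t = -0.375 gives f = -0.0955, negative; keep [-0.5, -0.375]
t = -0.4375 gives f = 0.033, positive; keep [-0.4375, -0.375]
t = -0.40625 gives f = -0.0337, negative; keep [-0.4375, -0.40625]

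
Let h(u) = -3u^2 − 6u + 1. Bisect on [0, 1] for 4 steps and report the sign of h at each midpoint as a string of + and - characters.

--+-

h(0.5) = -2.75 < 0, so the root lies in [0, 0.5]
h(0.25) = -0.6875 < 0, so the root lies in [0, 0.25]
h(0.125) = 0.203125 > 0, so the root lies in [0.125, 0.25]
h(0.1875) = -0.2305 < 0, so the root lies in [0.125, 0.1875]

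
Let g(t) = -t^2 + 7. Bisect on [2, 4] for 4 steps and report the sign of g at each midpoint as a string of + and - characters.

-+-+

m = 3, g(m) = -2 (−); new bracket [2, 3]
m = 2.5, g(m) = 0.75 (+); new bracket [2.5, 3]
m = 2.75, g(m) = -0.5625 (−); new bracket [2.5, 2.75]
m = 2.625, g(m) = 0.1094 (+); new bracket [2.625, 2.75]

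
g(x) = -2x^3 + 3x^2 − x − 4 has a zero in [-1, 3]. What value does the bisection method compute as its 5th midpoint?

-0.875

midpoint 1: g = -4 < 0 → [-1, 1]
midpoint 0: g = -4 < 0 → [-1, 0]
midpoint -0.5: g = -2.5 < 0 → [-1, -0.5]
midpoint -0.75: g = -0.7188 < 0 → [-1, -0.75]
midpoint -0.875: g = 0.5117 > 0 → [-0.875, -0.75]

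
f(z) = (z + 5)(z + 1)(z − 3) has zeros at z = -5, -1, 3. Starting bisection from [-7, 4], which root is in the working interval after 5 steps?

-5

f(-1.5) = 7.875 > 0, so the root lies in [-7, -1.5]
f(-4.25) = 17.671875 > 0, so the root lies in [-7, -4.25]
f(-5.625) = -24.931641 < 0, so the root lies in [-5.625, -4.25]
f(-4.9375) = 1.9534 > 0, so the root lies in [-5.625, -4.9375]
f(-5.28125) = -9.9715 < 0, so the root lies in [-5.28125, -4.9375]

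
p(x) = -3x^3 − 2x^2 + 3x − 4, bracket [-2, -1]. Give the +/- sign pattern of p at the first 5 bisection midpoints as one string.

-+--+

m = -1.5, p(m) = -2.875 (−); new bracket [-2, -1.5]
m = -1.75, p(m) = 0.703125 (+); new bracket [-1.75, -1.5]
m = -1.625, p(m) = -1.283203 (−); new bracket [-1.75, -1.625]
m = -1.6875, p(m) = -0.3416 (−); new bracket [-1.75, -1.6875]
m = -1.71875, p(m) = 0.1676 (+); new bracket [-1.71875, -1.6875]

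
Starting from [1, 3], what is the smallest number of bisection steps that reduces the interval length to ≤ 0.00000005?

26

Width after n steps is 2/2^n. Need 2^n ≥ 2/0.00000005 = 40000000.
2^25 = 33554432 < 40000000 ≤ 2^26 = 67108864, so n = 26.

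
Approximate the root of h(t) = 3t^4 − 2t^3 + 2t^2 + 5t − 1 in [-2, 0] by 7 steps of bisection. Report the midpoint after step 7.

t = -1 gives h = 1, positive; keep [-1, 0]
t = -0.5 gives h = -2.5625, negative; keep [-1, -0.5]
t = -0.75 gives h = -1.832031, negative; keep [-1, -0.75]
t = -0.875 gives h = -0.7454, negative; keep [-1, -0.875]
t = -0.9375 gives h = 0.0357, positive; keep [-0.9375, -0.875]
t = -0.90625 gives h = -0.3765, negative; keep [-0.9375, -0.90625]
t = -0.921875 gives h = -0.176, negative; keep [-0.9375, -0.921875]

-0.921875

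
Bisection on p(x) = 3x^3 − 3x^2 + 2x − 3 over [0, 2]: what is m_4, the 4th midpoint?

m = 1, p(m) = -1 (−); new bracket [1, 2]
m = 1.5, p(m) = 3.375 (+); new bracket [1, 1.5]
m = 1.25, p(m) = 0.671875 (+); new bracket [1, 1.25]
m = 1.125, p(m) = -0.2754 (−); new bracket [1.125, 1.25]

1.125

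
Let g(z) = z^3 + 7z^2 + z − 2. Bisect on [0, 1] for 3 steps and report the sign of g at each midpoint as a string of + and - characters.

m = 0.5, g(m) = 0.375 (+); new bracket [0, 0.5]
m = 0.25, g(m) = -1.296875 (−); new bracket [0.25, 0.5]
m = 0.375, g(m) = -0.587891 (−); new bracket [0.375, 0.5]

+--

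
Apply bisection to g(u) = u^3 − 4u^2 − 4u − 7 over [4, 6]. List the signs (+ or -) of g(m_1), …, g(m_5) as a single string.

-+++-

m = 5, g(m) = -2 (−); new bracket [5, 6]
m = 5.5, g(m) = 16.375 (+); new bracket [5, 5.5]
m = 5.25, g(m) = 6.453125 (+); new bracket [5, 5.25]
m = 5.125, g(m) = 2.0488 (+); new bracket [5, 5.125]
m = 5.0625, g(m) = -0.0193 (−); new bracket [5.0625, 5.125]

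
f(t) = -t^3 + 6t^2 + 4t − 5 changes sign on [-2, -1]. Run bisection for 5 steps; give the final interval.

m = -1.5, f(m) = 5.875 (+); new bracket [-1.5, -1]
m = -1.25, f(m) = 1.328125 (+); new bracket [-1.25, -1]
m = -1.125, f(m) = -0.482422 (−); new bracket [-1.25, -1.125]
m = -1.1875, f(m) = 0.3855 (+); new bracket [-1.1875, -1.125]
m = -1.15625, f(m) = -0.0577 (−); new bracket [-1.1875, -1.15625]

[-1.1875, -1.15625]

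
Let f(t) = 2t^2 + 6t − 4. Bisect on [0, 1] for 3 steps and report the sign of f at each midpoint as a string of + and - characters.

-++

m = 0.5, f(m) = -0.5 (−); new bracket [0.5, 1]
m = 0.75, f(m) = 1.625 (+); new bracket [0.5, 0.75]
m = 0.625, f(m) = 0.53125 (+); new bracket [0.5, 0.625]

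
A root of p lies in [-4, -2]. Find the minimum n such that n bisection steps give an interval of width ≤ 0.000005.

Width after n steps is 2/2^n. Need 2^n ≥ 2/0.000005 = 400000.
2^18 = 262144 < 400000 ≤ 2^19 = 524288, so n = 19.

19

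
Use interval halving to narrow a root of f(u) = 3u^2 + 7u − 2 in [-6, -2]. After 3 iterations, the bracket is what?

u = -4 gives f = 18, positive; keep [-4, -2]
u = -3 gives f = 4, positive; keep [-3, -2]
u = -2.5 gives f = -0.75, negative; keep [-3, -2.5]

[-3, -2.5]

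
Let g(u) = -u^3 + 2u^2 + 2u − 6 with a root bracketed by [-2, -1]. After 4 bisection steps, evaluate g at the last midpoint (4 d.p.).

-0.4275

u = -1.5 gives g = -1.125, negative; keep [-2, -1.5]
u = -1.75 gives g = 1.984375, positive; keep [-1.75, -1.5]
u = -1.625 gives g = 0.322266, positive; keep [-1.625, -1.5]
u = -1.5625 gives g = -0.4275, negative; keep [-1.625, -1.5625]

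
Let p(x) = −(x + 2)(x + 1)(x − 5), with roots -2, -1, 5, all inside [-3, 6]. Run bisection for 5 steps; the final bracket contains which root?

5

p(1.5) = 30.625 > 0, so the root lies in [1.5, 6]
p(3.75) = 34.140625 > 0, so the root lies in [3.75, 6]
p(4.875) = 5.048828 > 0, so the root lies in [4.875, 6]
p(5.4375) = -20.947 < 0, so the root lies in [4.875, 5.4375]
p(5.15625) = -6.8837 < 0, so the root lies in [4.875, 5.15625]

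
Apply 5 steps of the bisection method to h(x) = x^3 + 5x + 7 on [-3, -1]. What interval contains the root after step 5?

[-1.125, -1.0625]

midpoint -2: h = -11 < 0 → [-2, -1]
midpoint -1.5: h = -3.875 < 0 → [-1.5, -1]
midpoint -1.25: h = -1.203125 < 0 → [-1.25, -1]
midpoint -1.125: h = -0.0488 < 0 → [-1.125, -1]
midpoint -1.0625: h = 0.488 > 0 → [-1.125, -1.0625]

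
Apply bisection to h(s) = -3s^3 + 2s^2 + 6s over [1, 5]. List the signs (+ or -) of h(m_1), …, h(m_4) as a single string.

h(3) = -45 < 0, so the root lies in [1, 3]
h(2) = -4 < 0, so the root lies in [1, 2]
h(1.5) = 3.375 > 0, so the root lies in [1.5, 2]
h(1.75) = 0.5469 > 0, so the root lies in [1.75, 2]

--++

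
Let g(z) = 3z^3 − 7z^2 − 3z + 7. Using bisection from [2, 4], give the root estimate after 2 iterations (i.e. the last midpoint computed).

2.5

g(3) = 16 > 0, so the root lies in [2, 3]
g(2.5) = 2.625 > 0, so the root lies in [2, 2.5]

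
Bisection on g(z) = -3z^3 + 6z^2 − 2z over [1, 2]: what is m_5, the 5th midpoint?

1.59375

z = 1.5 gives g = 0.375, positive; keep [1.5, 2]
z = 1.75 gives g = -1.203125, negative; keep [1.5, 1.75]
z = 1.625 gives g = -0.279297, negative; keep [1.5, 1.625]
z = 1.5625 gives g = 0.0793, positive; keep [1.5625, 1.625]
z = 1.59375 gives g = -0.0918, negative; keep [1.5625, 1.59375]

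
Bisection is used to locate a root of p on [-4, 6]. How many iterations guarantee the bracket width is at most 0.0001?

Width after n steps is 10/2^n. Need 2^n ≥ 10/0.0001 = 100000.
2^16 = 65536 < 100000 ≤ 2^17 = 131072, so n = 17.

17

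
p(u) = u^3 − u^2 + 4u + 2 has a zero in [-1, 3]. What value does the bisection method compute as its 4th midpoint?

p(1) = 6 > 0, so the root lies in [-1, 1]
p(0) = 2 > 0, so the root lies in [-1, 0]
p(-0.5) = -0.375 < 0, so the root lies in [-0.5, 0]
p(-0.25) = 0.9219 > 0, so the root lies in [-0.5, -0.25]

-0.25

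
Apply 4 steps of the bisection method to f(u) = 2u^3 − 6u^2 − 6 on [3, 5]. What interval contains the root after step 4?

[3.25, 3.375]

midpoint 4: f = 26 > 0 → [3, 4]
midpoint 3.5: f = 6.25 > 0 → [3, 3.5]
midpoint 3.25: f = -0.71875 < 0 → [3.25, 3.5]
midpoint 3.375: f = 2.543 > 0 → [3.25, 3.375]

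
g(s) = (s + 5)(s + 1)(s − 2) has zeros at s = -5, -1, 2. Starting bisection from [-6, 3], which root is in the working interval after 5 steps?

s = -1.5 gives g = 6.125, positive; keep [-6, -1.5]
s = -3.75 gives g = 19.765625, positive; keep [-6, -3.75]
s = -4.875 gives g = 3.330078, positive; keep [-6, -4.875]
s = -5.4375 gives g = -14.4392, negative; keep [-5.4375, -4.875]
s = -5.15625 gives g = -4.6474, negative; keep [-5.15625, -4.875]

-5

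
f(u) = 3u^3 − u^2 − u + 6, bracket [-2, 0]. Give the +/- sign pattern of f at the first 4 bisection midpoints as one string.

m = -1, f(m) = 3 (+); new bracket [-2, -1]
m = -1.5, f(m) = -4.875 (−); new bracket [-1.5, -1]
m = -1.25, f(m) = -0.171875 (−); new bracket [-1.25, -1]
m = -1.125, f(m) = 1.5879 (+); new bracket [-1.25, -1.125]

+--+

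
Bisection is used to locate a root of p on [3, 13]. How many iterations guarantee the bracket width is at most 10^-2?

Width after n steps is 10/2^n. Need 2^n ≥ 10/10^-2 = 1000.
2^9 = 512 < 1000 ≤ 2^10 = 1024, so n = 10.

10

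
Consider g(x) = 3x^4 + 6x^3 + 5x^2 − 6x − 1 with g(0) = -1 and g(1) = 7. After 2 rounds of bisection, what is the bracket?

[0.5, 0.75]

x = 0.5 gives g = -1.8125, negative; keep [0.5, 1]
x = 0.75 gives g = 0.792969, positive; keep [0.5, 0.75]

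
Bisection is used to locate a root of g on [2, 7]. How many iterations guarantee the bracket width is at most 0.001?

13

Width after n steps is 5/2^n. Need 2^n ≥ 5/0.001 = 5000.
2^12 = 4096 < 5000 ≤ 2^13 = 8192, so n = 13.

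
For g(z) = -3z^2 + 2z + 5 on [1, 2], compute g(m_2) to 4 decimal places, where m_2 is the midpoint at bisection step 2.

z = 1.5 gives g = 1.25, positive; keep [1.5, 2]
z = 1.75 gives g = -0.6875, negative; keep [1.5, 1.75]

-0.6875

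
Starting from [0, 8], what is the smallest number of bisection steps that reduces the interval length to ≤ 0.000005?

Width after n steps is 8/2^n. Need 2^n ≥ 8/0.000005 = 1600000.
2^20 = 1048576 < 1600000 ≤ 2^21 = 2097152, so n = 21.

21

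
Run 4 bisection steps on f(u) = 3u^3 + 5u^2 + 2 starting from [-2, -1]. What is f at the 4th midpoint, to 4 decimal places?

0.5627

u = -1.5 gives f = 3.125, positive; keep [-2, -1.5]
u = -1.75 gives f = 1.234375, positive; keep [-2, -1.75]
u = -1.875 gives f = -0.197266, negative; keep [-1.875, -1.75]
u = -1.8125 gives f = 0.5627, positive; keep [-1.875, -1.8125]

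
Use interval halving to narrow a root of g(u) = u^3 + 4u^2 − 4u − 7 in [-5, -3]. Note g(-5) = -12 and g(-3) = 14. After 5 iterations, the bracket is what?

midpoint -4: g = 9 > 0 → [-5, -4]
midpoint -4.5: g = 0.875 > 0 → [-5, -4.5]
midpoint -4.75: g = -4.921875 < 0 → [-4.75, -4.5]
midpoint -4.625: g = -1.8691 < 0 → [-4.625, -4.5]
midpoint -4.5625: g = -0.4592 < 0 → [-4.5625, -4.5]

[-4.5625, -4.5]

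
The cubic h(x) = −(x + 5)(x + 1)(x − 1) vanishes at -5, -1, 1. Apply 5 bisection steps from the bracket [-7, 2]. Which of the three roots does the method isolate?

-5

midpoint -2.5: h = -13.125 < 0 → [-7, -2.5]
midpoint -4.75: h = -5.390625 < 0 → [-7, -4.75]
midpoint -5.875: h = 29.326172 > 0 → [-5.875, -4.75]
midpoint -5.3125: h = 8.5071 > 0 → [-5.3125, -4.75]
midpoint -5.03125: h = 0.7598 > 0 → [-5.03125, -4.75]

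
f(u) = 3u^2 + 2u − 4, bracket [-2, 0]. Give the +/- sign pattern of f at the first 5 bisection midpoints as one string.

midpoint -1: f = -3 < 0 → [-2, -1]
midpoint -1.5: f = -0.25 < 0 → [-2, -1.5]
midpoint -1.75: f = 1.6875 > 0 → [-1.75, -1.5]
midpoint -1.625: f = 0.6719 > 0 → [-1.625, -1.5]
midpoint -1.5625: f = 0.1992 > 0 → [-1.5625, -1.5]

--+++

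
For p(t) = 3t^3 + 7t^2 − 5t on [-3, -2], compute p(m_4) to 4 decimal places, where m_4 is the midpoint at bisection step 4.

-0.9524

m = -2.5, p(m) = 9.375 (+); new bracket [-3, -2.5]
m = -2.75, p(m) = 4.296875 (+); new bracket [-3, -2.75]
m = -2.875, p(m) = 0.943359 (+); new bracket [-3, -2.875]
m = -2.9375, p(m) = -0.9524 (−); new bracket [-2.9375, -2.875]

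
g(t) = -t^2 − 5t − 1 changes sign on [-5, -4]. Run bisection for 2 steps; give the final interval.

[-5, -4.75]

midpoint -4.5: g = 1.25 > 0 → [-5, -4.5]
midpoint -4.75: g = 0.1875 > 0 → [-5, -4.75]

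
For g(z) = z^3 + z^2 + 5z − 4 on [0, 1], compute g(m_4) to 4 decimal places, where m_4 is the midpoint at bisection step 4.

midpoint 0.5: g = -1.125 < 0 → [0.5, 1]
midpoint 0.75: g = 0.734375 > 0 → [0.5, 0.75]
midpoint 0.625: g = -0.240234 < 0 → [0.625, 0.75]
midpoint 0.6875: g = 0.2351 > 0 → [0.625, 0.6875]

0.2351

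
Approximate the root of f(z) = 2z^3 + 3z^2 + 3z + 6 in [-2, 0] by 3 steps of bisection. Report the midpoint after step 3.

-1.75

z = -1 gives f = 4, positive; keep [-2, -1]
z = -1.5 gives f = 1.5, positive; keep [-2, -1.5]
z = -1.75 gives f = -0.78125, negative; keep [-1.75, -1.5]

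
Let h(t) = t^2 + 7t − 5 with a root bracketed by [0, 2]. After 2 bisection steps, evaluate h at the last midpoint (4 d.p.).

-1.2500

h(1) = 3 > 0, so the root lies in [0, 1]
h(0.5) = -1.25 < 0, so the root lies in [0.5, 1]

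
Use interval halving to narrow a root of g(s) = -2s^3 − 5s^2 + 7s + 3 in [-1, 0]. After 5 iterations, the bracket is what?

m = -0.5, g(m) = -1.5 (−); new bracket [-0.5, 0]
m = -0.25, g(m) = 0.96875 (+); new bracket [-0.5, -0.25]
m = -0.375, g(m) = -0.222656 (−); new bracket [-0.375, -0.25]
m = -0.3125, g(m) = 0.3853 (+); new bracket [-0.375, -0.3125]
m = -0.34375, g(m) = 0.0842 (+); new bracket [-0.375, -0.34375]

[-0.375, -0.34375]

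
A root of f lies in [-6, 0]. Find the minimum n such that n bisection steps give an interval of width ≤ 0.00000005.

27

Width after n steps is 6/2^n. Need 2^n ≥ 6/0.00000005 = 120000000.
2^26 = 67108864 < 120000000 ≤ 2^27 = 134217728, so n = 27.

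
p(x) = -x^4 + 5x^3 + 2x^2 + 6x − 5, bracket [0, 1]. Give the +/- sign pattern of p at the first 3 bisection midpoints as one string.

-++

p(0.5) = -0.9375 < 0, so the root lies in [0.5, 1]
p(0.75) = 2.417969 > 0, so the root lies in [0.5, 0.75]
p(0.625) = 0.599365 > 0, so the root lies in [0.5, 0.625]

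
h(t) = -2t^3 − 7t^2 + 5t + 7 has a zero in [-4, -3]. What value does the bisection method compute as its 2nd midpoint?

h(-3.5) = -10.5 < 0, so the root lies in [-4, -3.5]
h(-3.75) = -4.71875 < 0, so the root lies in [-4, -3.75]

-3.75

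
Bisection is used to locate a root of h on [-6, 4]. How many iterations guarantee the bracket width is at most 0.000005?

21

Width after n steps is 10/2^n. Need 2^n ≥ 10/0.000005 = 2000000.
2^20 = 1048576 < 2000000 ≤ 2^21 = 2097152, so n = 21.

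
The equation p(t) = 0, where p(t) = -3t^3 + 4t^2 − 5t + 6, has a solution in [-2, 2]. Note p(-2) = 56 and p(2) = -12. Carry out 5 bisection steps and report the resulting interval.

midpoint 0: p = 6 > 0 → [0, 2]
midpoint 1: p = 2 > 0 → [1, 2]
midpoint 1.5: p = -2.625 < 0 → [1, 1.5]
midpoint 1.25: p = 0.1406 > 0 → [1.25, 1.5]
midpoint 1.375: p = -1.1113 < 0 → [1.25, 1.375]

[1.25, 1.375]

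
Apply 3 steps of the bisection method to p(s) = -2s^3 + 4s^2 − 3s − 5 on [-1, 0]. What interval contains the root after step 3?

[-0.75, -0.625]

s = -0.5 gives p = -2.25, negative; keep [-1, -0.5]
s = -0.75 gives p = 0.34375, positive; keep [-0.75, -0.5]
s = -0.625 gives p = -1.074219, negative; keep [-0.75, -0.625]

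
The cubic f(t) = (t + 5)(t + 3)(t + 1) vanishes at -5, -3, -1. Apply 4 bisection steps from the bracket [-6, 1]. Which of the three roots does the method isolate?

t = -2.5 gives f = -1.875, negative; keep [-2.5, 1]
t = -0.75 gives f = 2.390625, positive; keep [-2.5, -0.75]
t = -1.625 gives f = -2.900391, negative; keep [-1.625, -0.75]
t = -1.1875 gives f = -1.2957, negative; keep [-1.1875, -0.75]

-1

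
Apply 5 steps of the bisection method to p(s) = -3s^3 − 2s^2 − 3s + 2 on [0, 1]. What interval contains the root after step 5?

midpoint 0.5: p = -0.375 < 0 → [0, 0.5]
midpoint 0.25: p = 1.078125 > 0 → [0.25, 0.5]
midpoint 0.375: p = 0.435547 > 0 → [0.375, 0.5]
midpoint 0.4375: p = 0.0535 > 0 → [0.4375, 0.5]
midpoint 0.46875: p = -0.1547 < 0 → [0.4375, 0.46875]

[0.4375, 0.46875]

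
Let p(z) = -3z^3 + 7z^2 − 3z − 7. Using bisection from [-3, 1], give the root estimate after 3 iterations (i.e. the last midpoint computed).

midpoint -1: p = 6 > 0 → [-1, 1]
midpoint 0: p = -7 < 0 → [-1, 0]
midpoint -0.5: p = -3.375 < 0 → [-1, -0.5]

-0.5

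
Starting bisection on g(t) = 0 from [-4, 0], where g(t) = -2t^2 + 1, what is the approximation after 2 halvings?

t = -2 gives g = -7, negative; keep [-2, 0]
t = -1 gives g = -1, negative; keep [-1, 0]

-1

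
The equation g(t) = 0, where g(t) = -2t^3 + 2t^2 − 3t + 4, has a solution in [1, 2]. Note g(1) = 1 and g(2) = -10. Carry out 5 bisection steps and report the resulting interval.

m = 1.5, g(m) = -2.75 (−); new bracket [1, 1.5]
m = 1.25, g(m) = -0.53125 (−); new bracket [1, 1.25]
m = 1.125, g(m) = 0.308594 (+); new bracket [1.125, 1.25]
m = 1.1875, g(m) = -0.0913 (−); new bracket [1.125, 1.1875]
m = 1.15625, g(m) = 0.1135 (+); new bracket [1.15625, 1.1875]

[1.15625, 1.1875]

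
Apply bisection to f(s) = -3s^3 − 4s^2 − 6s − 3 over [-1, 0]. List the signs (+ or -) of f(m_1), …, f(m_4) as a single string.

m = -0.5, f(m) = -0.625 (−); new bracket [-1, -0.5]
m = -0.75, f(m) = 0.515625 (+); new bracket [-0.75, -0.5]
m = -0.625, f(m) = -0.080078 (−); new bracket [-0.75, -0.625]
m = -0.6875, f(m) = 0.2092 (+); new bracket [-0.6875, -0.625]

-+-+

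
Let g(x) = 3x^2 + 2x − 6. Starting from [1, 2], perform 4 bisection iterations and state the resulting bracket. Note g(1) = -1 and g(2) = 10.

m = 1.5, g(m) = 3.75 (+); new bracket [1, 1.5]
m = 1.25, g(m) = 1.1875 (+); new bracket [1, 1.25]
m = 1.125, g(m) = 0.046875 (+); new bracket [1, 1.125]
m = 1.0625, g(m) = -0.4883 (−); new bracket [1.0625, 1.125]

[1.0625, 1.125]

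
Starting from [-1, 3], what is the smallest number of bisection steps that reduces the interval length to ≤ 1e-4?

Width after n steps is 4/2^n. Need 2^n ≥ 4/1e-4 = 40000.
2^15 = 32768 < 40000 ≤ 2^16 = 65536, so n = 16.

16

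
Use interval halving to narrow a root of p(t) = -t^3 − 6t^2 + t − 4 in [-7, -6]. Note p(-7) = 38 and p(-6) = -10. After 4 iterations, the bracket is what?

m = -6.5, p(m) = 10.625 (+); new bracket [-6.5, -6]
m = -6.25, p(m) = -0.484375 (−); new bracket [-6.5, -6.25]
m = -6.375, p(m) = 4.865234 (+); new bracket [-6.375, -6.25]
m = -6.3125, p(m) = 2.1399 (+); new bracket [-6.3125, -6.25]

[-6.3125, -6.25]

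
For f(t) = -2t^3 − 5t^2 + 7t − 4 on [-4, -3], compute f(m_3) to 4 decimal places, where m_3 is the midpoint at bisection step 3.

f(-3.5) = -4 < 0, so the root lies in [-4, -3.5]
f(-3.75) = 4.90625 > 0, so the root lies in [-3.75, -3.5]
f(-3.625) = 0.191406 > 0, so the root lies in [-3.625, -3.5]

0.1914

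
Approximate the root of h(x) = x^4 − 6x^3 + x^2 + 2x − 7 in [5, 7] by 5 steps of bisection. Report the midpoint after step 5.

h(6) = 41 > 0, so the root lies in [5, 6]
h(5.5) = -48.9375 < 0, so the root lies in [5.5, 6]
h(5.75) = -9.964844 < 0, so the root lies in [5.75, 6]
h(5.875) = 13.9182 > 0, so the root lies in [5.75, 5.875]
h(5.8125) = 1.5896 > 0, so the root lies in [5.75, 5.8125]

5.8125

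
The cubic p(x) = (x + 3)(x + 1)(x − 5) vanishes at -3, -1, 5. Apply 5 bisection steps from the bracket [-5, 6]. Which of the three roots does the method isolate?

5

p(0.5) = -23.625 < 0, so the root lies in [0.5, 6]
p(3.25) = -46.484375 < 0, so the root lies in [3.25, 6]
p(4.625) = -16.083984 < 0, so the root lies in [4.625, 6]
p(5.3125) = 16.3977 > 0, so the root lies in [4.625, 5.3125]
p(4.96875) = -1.4864 < 0, so the root lies in [4.96875, 5.3125]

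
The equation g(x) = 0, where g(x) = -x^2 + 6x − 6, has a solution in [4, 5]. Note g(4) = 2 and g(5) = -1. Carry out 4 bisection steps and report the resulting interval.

[4.6875, 4.75]

m = 4.5, g(m) = 0.75 (+); new bracket [4.5, 5]
m = 4.75, g(m) = -0.0625 (−); new bracket [4.5, 4.75]
m = 4.625, g(m) = 0.359375 (+); new bracket [4.625, 4.75]
m = 4.6875, g(m) = 0.1523 (+); new bracket [4.6875, 4.75]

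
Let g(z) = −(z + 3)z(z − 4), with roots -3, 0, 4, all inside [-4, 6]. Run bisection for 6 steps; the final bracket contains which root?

4

m = 1, g(m) = 12 (+); new bracket [1, 6]
m = 3.5, g(m) = 11.375 (+); new bracket [3.5, 6]
m = 4.75, g(m) = -27.609375 (−); new bracket [3.5, 4.75]
m = 4.125, g(m) = -3.6738 (−); new bracket [3.5, 4.125]
m = 3.8125, g(m) = 4.8699 (+); new bracket [3.8125, 4.125]
m = 3.96875, g(m) = 0.8643 (+); new bracket [3.96875, 4.125]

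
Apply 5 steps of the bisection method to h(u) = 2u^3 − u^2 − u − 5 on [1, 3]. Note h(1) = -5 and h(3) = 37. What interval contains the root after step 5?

[1.625, 1.6875]

m = 2, h(m) = 5 (+); new bracket [1, 2]
m = 1.5, h(m) = -2 (−); new bracket [1.5, 2]
m = 1.75, h(m) = 0.90625 (+); new bracket [1.5, 1.75]
m = 1.625, h(m) = -0.6836 (−); new bracket [1.625, 1.75]
m = 1.6875, h(m) = 0.0757 (+); new bracket [1.625, 1.6875]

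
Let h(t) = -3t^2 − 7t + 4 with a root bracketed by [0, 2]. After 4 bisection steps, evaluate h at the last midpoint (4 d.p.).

0.9531

m = 1, h(m) = -6 (−); new bracket [0, 1]
m = 0.5, h(m) = -0.25 (−); new bracket [0, 0.5]
m = 0.25, h(m) = 2.0625 (+); new bracket [0.25, 0.5]
m = 0.375, h(m) = 0.9531 (+); new bracket [0.375, 0.5]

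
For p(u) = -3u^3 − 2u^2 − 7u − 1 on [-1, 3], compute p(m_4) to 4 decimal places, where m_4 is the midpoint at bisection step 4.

0.6719

u = 1 gives p = -13, negative; keep [-1, 1]
u = 0 gives p = -1, negative; keep [-1, 0]
u = -0.5 gives p = 2.375, positive; keep [-0.5, 0]
u = -0.25 gives p = 0.6719, positive; keep [-0.25, 0]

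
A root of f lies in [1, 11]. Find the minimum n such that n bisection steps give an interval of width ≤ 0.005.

Width after n steps is 10/2^n. Need 2^n ≥ 10/0.005 = 2000.
2^10 = 1024 < 2000 ≤ 2^11 = 2048, so n = 11.

11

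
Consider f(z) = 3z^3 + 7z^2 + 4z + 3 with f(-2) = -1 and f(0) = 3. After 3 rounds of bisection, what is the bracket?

[-2, -1.75]

midpoint -1: f = 3 > 0 → [-2, -1]
midpoint -1.5: f = 2.625 > 0 → [-2, -1.5]
midpoint -1.75: f = 1.359375 > 0 → [-2, -1.75]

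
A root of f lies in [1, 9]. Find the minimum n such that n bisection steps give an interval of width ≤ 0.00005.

Width after n steps is 8/2^n. Need 2^n ≥ 8/0.00005 = 160000.
2^17 = 131072 < 160000 ≤ 2^18 = 262144, so n = 18.

18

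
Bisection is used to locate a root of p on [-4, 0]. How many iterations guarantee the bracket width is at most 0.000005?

20

Width after n steps is 4/2^n. Need 2^n ≥ 4/0.000005 = 800000.
2^19 = 524288 < 800000 ≤ 2^20 = 1048576, so n = 20.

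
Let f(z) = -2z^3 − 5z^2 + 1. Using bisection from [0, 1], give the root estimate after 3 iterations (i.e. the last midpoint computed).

f(0.5) = -0.5 < 0, so the root lies in [0, 0.5]
f(0.25) = 0.65625 > 0, so the root lies in [0.25, 0.5]
f(0.375) = 0.191406 > 0, so the root lies in [0.375, 0.5]

0.375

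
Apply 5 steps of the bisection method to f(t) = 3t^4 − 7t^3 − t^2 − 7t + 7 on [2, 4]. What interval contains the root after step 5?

midpoint 3: f = 31 > 0 → [2, 3]
midpoint 2.5: f = -8.9375 < 0 → [2.5, 3]
midpoint 2.75: f = 6.183594 > 0 → [2.5, 2.75]
midpoint 2.625: f = -2.4387 < 0 → [2.625, 2.75]
midpoint 2.6875: f = 1.5889 > 0 → [2.625, 2.6875]

[2.625, 2.6875]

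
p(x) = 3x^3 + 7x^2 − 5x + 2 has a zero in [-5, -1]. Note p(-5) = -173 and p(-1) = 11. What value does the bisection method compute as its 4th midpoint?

m = -3, p(m) = -1 (−); new bracket [-3, -1]
m = -2, p(m) = 16 (+); new bracket [-3, -2]
m = -2.5, p(m) = 11.375 (+); new bracket [-3, -2.5]
m = -2.75, p(m) = 6.2969 (+); new bracket [-3, -2.75]

-2.75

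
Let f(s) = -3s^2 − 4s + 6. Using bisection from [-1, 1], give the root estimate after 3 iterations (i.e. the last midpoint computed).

m = 0, f(m) = 6 (+); new bracket [0, 1]
m = 0.5, f(m) = 3.25 (+); new bracket [0.5, 1]
m = 0.75, f(m) = 1.3125 (+); new bracket [0.75, 1]

0.75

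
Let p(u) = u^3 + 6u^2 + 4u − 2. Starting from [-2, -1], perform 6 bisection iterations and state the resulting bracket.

u = -1.5 gives p = 2.125, positive; keep [-1.5, -1]
u = -1.25 gives p = 0.421875, positive; keep [-1.25, -1]
u = -1.125 gives p = -0.330078, negative; keep [-1.25, -1.125]
u = -1.1875 gives p = 0.0364, positive; keep [-1.1875, -1.125]
u = -1.15625 gives p = -0.1493, negative; keep [-1.1875, -1.15625]
u = -1.171875 gives p = -0.0571, negative; keep [-1.1875, -1.171875]

[-1.1875, -1.171875]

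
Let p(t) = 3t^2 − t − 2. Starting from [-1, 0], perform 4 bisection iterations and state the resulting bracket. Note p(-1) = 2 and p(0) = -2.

midpoint -0.5: p = -0.75 < 0 → [-1, -0.5]
midpoint -0.75: p = 0.4375 > 0 → [-0.75, -0.5]
midpoint -0.625: p = -0.203125 < 0 → [-0.75, -0.625]
midpoint -0.6875: p = 0.1055 > 0 → [-0.6875, -0.625]

[-0.6875, -0.625]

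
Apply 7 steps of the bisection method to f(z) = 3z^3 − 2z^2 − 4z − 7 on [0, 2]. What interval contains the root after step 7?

[1.953125, 1.96875]

m = 1, f(m) = -10 (−); new bracket [1, 2]
m = 1.5, f(m) = -7.375 (−); new bracket [1.5, 2]
m = 1.75, f(m) = -4.046875 (−); new bracket [1.75, 2]
m = 1.875, f(m) = -1.7559 (−); new bracket [1.875, 2]
m = 1.9375, f(m) = -0.4382 (−); new bracket [1.9375, 2]
m = 1.96875, f(m) = 0.2655 (+); new bracket [1.9375, 1.96875]
m = 1.953125, f(m) = -0.0902 (−); new bracket [1.953125, 1.96875]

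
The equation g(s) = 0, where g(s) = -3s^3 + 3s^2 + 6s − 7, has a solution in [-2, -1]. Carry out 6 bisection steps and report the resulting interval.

g(-1.5) = 0.875 > 0, so the root lies in [-1.5, -1]
g(-1.25) = -3.953125 < 0, so the root lies in [-1.5, -1.25]
g(-1.375) = -1.779297 < 0, so the root lies in [-1.5, -1.375]
g(-1.4375) = -0.5144 < 0, so the root lies in [-1.5, -1.4375]
g(-1.46875) = 0.1645 > 0, so the root lies in [-1.46875, -1.4375]
g(-1.453125) = -0.1789 < 0, so the root lies in [-1.46875, -1.453125]

[-1.46875, -1.453125]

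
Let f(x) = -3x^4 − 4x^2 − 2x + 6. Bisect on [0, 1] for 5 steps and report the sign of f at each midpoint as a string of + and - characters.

++-+-

x = 0.5 gives f = 3.8125, positive; keep [0.5, 1]
x = 0.75 gives f = 1.300781, positive; keep [0.75, 1]
x = 0.875 gives f = -0.571045, negative; keep [0.75, 0.875]
x = 0.8125 gives f = 0.427, positive; keep [0.8125, 0.875]
x = 0.84375 gives f = -0.0556, negative; keep [0.8125, 0.84375]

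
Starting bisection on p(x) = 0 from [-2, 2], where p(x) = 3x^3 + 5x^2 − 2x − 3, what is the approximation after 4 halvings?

m = 0, p(m) = -3 (−); new bracket [0, 2]
m = 1, p(m) = 3 (+); new bracket [0, 1]
m = 0.5, p(m) = -2.375 (−); new bracket [0.5, 1]
m = 0.75, p(m) = -0.4219 (−); new bracket [0.75, 1]

0.75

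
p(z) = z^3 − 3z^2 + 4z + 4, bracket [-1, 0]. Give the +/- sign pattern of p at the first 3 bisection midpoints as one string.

z = -0.5 gives p = 1.125, positive; keep [-1, -0.5]
z = -0.75 gives p = -1.109375, negative; keep [-0.75, -0.5]
z = -0.625 gives p = 0.083984, positive; keep [-0.75, -0.625]

+-+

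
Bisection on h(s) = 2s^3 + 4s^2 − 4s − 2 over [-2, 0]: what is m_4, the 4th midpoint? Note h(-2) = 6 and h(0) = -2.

-0.375

midpoint -1: h = 4 > 0 → [-1, 0]
midpoint -0.5: h = 0.75 > 0 → [-0.5, 0]
midpoint -0.25: h = -0.78125 < 0 → [-0.5, -0.25]
midpoint -0.375: h = -0.043 < 0 → [-0.5, -0.375]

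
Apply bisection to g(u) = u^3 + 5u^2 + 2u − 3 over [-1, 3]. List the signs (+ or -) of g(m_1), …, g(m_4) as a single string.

u = 1 gives g = 5, positive; keep [-1, 1]
u = 0 gives g = -3, negative; keep [0, 1]
u = 0.5 gives g = -0.625, negative; keep [0.5, 1]
u = 0.75 gives g = 1.7344, positive; keep [0.5, 0.75]

+--+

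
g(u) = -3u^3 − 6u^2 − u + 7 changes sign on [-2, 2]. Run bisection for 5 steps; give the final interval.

g(0) = 7 > 0, so the root lies in [0, 2]
g(1) = -3 < 0, so the root lies in [0, 1]
g(0.5) = 4.625 > 0, so the root lies in [0.5, 1]
g(0.75) = 1.6094 > 0, so the root lies in [0.75, 1]
g(0.875) = -0.4785 < 0, so the root lies in [0.75, 0.875]

[0.75, 0.875]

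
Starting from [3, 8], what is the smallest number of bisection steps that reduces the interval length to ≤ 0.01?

Width after n steps is 5/2^n. Need 2^n ≥ 5/0.01 = 500.
2^8 = 256 < 500 ≤ 2^9 = 512, so n = 9.

9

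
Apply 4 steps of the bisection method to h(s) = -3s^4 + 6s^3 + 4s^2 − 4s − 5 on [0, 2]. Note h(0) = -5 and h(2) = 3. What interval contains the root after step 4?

[1.125, 1.25]

midpoint 1: h = -2 < 0 → [1, 2]
midpoint 1.5: h = 3.0625 > 0 → [1, 1.5]
midpoint 1.25: h = 0.644531 > 0 → [1, 1.25]
midpoint 1.125: h = -0.7 < 0 → [1.125, 1.25]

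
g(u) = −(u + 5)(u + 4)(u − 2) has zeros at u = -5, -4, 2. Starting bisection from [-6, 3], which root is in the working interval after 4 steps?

u = -1.5 gives g = 30.625, positive; keep [-1.5, 3]
u = 0.75 gives g = 34.140625, positive; keep [0.75, 3]
u = 1.875 gives g = 5.048828, positive; keep [1.875, 3]
u = 2.4375 gives g = -20.947, negative; keep [1.875, 2.4375]

2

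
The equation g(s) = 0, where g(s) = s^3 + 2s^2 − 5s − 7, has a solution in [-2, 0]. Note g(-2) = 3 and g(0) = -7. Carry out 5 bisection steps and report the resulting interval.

[-1.1875, -1.125]

m = -1, g(m) = -1 (−); new bracket [-2, -1]
m = -1.5, g(m) = 1.625 (+); new bracket [-1.5, -1]
m = -1.25, g(m) = 0.421875 (+); new bracket [-1.25, -1]
m = -1.125, g(m) = -0.2676 (−); new bracket [-1.25, -1.125]
m = -1.1875, g(m) = 0.0833 (+); new bracket [-1.1875, -1.125]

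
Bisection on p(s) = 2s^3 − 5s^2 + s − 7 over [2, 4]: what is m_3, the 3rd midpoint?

2.75

p(3) = 5 > 0, so the root lies in [2, 3]
p(2.5) = -4.5 < 0, so the root lies in [2.5, 3]
p(2.75) = -0.46875 < 0, so the root lies in [2.75, 3]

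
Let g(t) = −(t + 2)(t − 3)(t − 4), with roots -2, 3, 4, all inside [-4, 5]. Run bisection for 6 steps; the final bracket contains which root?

-2

g(0.5) = -21.875 < 0, so the root lies in [-4, 0.5]
g(-1.75) = -6.828125 < 0, so the root lies in [-4, -1.75]
g(-2.875) = 35.341797 > 0, so the root lies in [-2.875, -1.75]
g(-2.3125) = 10.4797 > 0, so the root lies in [-2.3125, -1.75]
g(-2.03125) = 0.9483 > 0, so the root lies in [-2.03125, -1.75]
g(-1.890625) = -3.151 < 0, so the root lies in [-2.03125, -1.890625]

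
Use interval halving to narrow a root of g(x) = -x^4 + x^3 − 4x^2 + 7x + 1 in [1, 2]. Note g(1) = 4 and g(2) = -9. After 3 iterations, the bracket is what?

g(1.5) = 0.8125 > 0, so the root lies in [1.5, 2]
g(1.75) = -3.019531 < 0, so the root lies in [1.5, 1.75]
g(1.625) = -0.869385 < 0, so the root lies in [1.5, 1.625]

[1.5, 1.625]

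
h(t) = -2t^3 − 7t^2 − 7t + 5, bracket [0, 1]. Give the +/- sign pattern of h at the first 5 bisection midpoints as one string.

midpoint 0.5: h = -0.5 < 0 → [0, 0.5]
midpoint 0.25: h = 2.78125 > 0 → [0.25, 0.5]
midpoint 0.375: h = 1.285156 > 0 → [0.375, 0.5]
midpoint 0.4375: h = 0.4302 > 0 → [0.4375, 0.5]
midpoint 0.46875: h = -0.0253 < 0 → [0.4375, 0.46875]

-+++-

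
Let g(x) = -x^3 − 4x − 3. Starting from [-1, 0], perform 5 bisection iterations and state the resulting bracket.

x = -0.5 gives g = -0.875, negative; keep [-1, -0.5]
x = -0.75 gives g = 0.421875, positive; keep [-0.75, -0.5]
x = -0.625 gives g = -0.255859, negative; keep [-0.75, -0.625]
x = -0.6875 gives g = 0.075, positive; keep [-0.6875, -0.625]
x = -0.65625 gives g = -0.0924, negative; keep [-0.6875, -0.65625]

[-0.6875, -0.65625]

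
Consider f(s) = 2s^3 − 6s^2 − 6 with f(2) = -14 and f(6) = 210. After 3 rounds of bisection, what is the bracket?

f(4) = 26 > 0, so the root lies in [2, 4]
f(3) = -6 < 0, so the root lies in [3, 4]
f(3.5) = 6.25 > 0, so the root lies in [3, 3.5]

[3, 3.5]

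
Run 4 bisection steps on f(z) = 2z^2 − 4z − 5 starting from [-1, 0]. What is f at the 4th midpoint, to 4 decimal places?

-0.4297

midpoint -0.5: f = -2.5 < 0 → [-1, -0.5]
midpoint -0.75: f = -0.875 < 0 → [-1, -0.75]
midpoint -0.875: f = 0.03125 > 0 → [-0.875, -0.75]
midpoint -0.8125: f = -0.4297 < 0 → [-0.875, -0.8125]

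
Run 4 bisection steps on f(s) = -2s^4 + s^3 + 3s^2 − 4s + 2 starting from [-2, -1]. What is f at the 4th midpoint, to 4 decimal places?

-0.1614

s = -1.5 gives f = 1.25, positive; keep [-2, -1.5]
s = -1.75 gives f = -5.929688, negative; keep [-1.75, -1.5]
s = -1.625 gives f = -1.814941, negative; keep [-1.625, -1.5]
s = -1.5625 gives f = -0.1614, negative; keep [-1.5625, -1.5]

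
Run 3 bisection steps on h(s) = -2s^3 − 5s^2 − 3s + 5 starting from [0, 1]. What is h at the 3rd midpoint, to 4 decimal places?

midpoint 0.5: h = 2 > 0 → [0.5, 1]
midpoint 0.75: h = -0.90625 < 0 → [0.5, 0.75]
midpoint 0.625: h = 0.683594 > 0 → [0.625, 0.75]

0.6836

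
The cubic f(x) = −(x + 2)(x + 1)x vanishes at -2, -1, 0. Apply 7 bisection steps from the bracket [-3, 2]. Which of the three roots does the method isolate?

0

x = -0.5 gives f = 0.375, positive; keep [-0.5, 2]
x = 0.75 gives f = -3.609375, negative; keep [-0.5, 0.75]
x = 0.125 gives f = -0.298828, negative; keep [-0.5, 0.125]
x = -0.1875 gives f = 0.2761, positive; keep [-0.1875, 0.125]
x = -0.03125 gives f = 0.0596, positive; keep [-0.03125, 0.125]
x = 0.046875 gives f = -0.1004, negative; keep [-0.03125, 0.046875]
x = 0.0078125 gives f = -0.0158, negative; keep [-0.03125, 0.0078125]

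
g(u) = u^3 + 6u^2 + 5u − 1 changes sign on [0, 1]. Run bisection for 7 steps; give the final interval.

[0.1640625, 0.171875]

g(0.5) = 3.125 > 0, so the root lies in [0, 0.5]
g(0.25) = 0.640625 > 0, so the root lies in [0, 0.25]
g(0.125) = -0.279297 < 0, so the root lies in [0.125, 0.25]
g(0.1875) = 0.155 > 0, so the root lies in [0.125, 0.1875]
g(0.15625) = -0.0685 < 0, so the root lies in [0.15625, 0.1875]
g(0.171875) = 0.0417 > 0, so the root lies in [0.15625, 0.171875]
g(0.1640625) = -0.0138 < 0, so the root lies in [0.1640625, 0.171875]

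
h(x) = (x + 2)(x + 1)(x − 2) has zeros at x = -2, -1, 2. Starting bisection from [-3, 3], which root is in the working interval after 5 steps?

midpoint 0: h = -4 < 0 → [0, 3]
midpoint 1.5: h = -4.375 < 0 → [1.5, 3]
midpoint 2.25: h = 3.453125 > 0 → [1.5, 2.25]
midpoint 1.875: h = -1.3926 < 0 → [1.875, 2.25]
midpoint 2.0625: h = 0.7776 > 0 → [1.875, 2.0625]

2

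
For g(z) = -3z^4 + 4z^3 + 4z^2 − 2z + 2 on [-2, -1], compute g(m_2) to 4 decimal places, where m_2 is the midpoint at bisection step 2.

g(-1.5) = -14.6875 < 0, so the root lies in [-1.5, -1]
g(-1.25) = -4.386719 < 0, so the root lies in [-1.25, -1]

-4.3867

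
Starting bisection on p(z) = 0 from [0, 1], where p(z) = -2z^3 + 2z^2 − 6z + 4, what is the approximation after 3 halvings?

p(0.5) = 1.25 > 0, so the root lies in [0.5, 1]
p(0.75) = -0.21875 < 0, so the root lies in [0.5, 0.75]
p(0.625) = 0.542969 > 0, so the root lies in [0.625, 0.75]

0.625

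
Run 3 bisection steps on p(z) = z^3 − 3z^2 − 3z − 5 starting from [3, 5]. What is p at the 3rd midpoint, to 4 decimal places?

p(4) = -1 < 0, so the root lies in [4, 5]
p(4.5) = 11.875 > 0, so the root lies in [4, 4.5]
p(4.25) = 4.828125 > 0, so the root lies in [4, 4.25]

4.8281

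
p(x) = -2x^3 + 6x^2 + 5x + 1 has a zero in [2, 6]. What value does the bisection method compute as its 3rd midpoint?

p(4) = -11 < 0, so the root lies in [2, 4]
p(3) = 16 > 0, so the root lies in [3, 4]
p(3.5) = 6.25 > 0, so the root lies in [3.5, 4]

3.5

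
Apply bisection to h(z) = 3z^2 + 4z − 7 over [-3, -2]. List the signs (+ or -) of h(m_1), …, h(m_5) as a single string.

+-+-+

h(-2.5) = 1.75 > 0, so the root lies in [-2.5, -2]
h(-2.25) = -0.8125 < 0, so the root lies in [-2.5, -2.25]
h(-2.375) = 0.421875 > 0, so the root lies in [-2.375, -2.25]
h(-2.3125) = -0.207 < 0, so the root lies in [-2.375, -2.3125]
h(-2.34375) = 0.1045 > 0, so the root lies in [-2.34375, -2.3125]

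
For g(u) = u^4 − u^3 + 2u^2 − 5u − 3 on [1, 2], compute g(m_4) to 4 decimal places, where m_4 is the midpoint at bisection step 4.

g(1.5) = -4.3125 < 0, so the root lies in [1.5, 2]
g(1.75) = -1.605469 < 0, so the root lies in [1.75, 2]
g(1.875) = 0.424072 > 0, so the root lies in [1.75, 1.875]
g(1.8125) = -0.6543 < 0, so the root lies in [1.8125, 1.875]

-0.6543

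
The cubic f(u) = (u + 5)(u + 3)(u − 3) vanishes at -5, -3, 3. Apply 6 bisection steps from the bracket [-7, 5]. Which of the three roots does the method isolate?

3

f(-1) = -32 < 0, so the root lies in [-1, 5]
f(2) = -35 < 0, so the root lies in [2, 5]
f(3.5) = 27.625 > 0, so the root lies in [2, 3.5]
f(2.75) = -11.1406 < 0, so the root lies in [2.75, 3.5]
f(3.125) = 6.2207 > 0, so the root lies in [2.75, 3.125]
f(2.9375) = -2.9456 < 0, so the root lies in [2.9375, 3.125]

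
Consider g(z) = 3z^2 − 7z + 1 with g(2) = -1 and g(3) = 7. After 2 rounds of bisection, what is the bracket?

[2, 2.25]

midpoint 2.5: g = 2.25 > 0 → [2, 2.5]
midpoint 2.25: g = 0.4375 > 0 → [2, 2.25]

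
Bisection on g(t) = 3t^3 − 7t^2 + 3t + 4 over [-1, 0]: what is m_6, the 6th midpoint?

-0.515625

g(-0.5) = 0.375 > 0, so the root lies in [-1, -0.5]
g(-0.75) = -3.453125 < 0, so the root lies in [-0.75, -0.5]
g(-0.625) = -1.341797 < 0, so the root lies in [-0.625, -0.5]
g(-0.5625) = -0.4363 < 0, so the root lies in [-0.5625, -0.5]
g(-0.53125) = -0.0191 < 0, so the root lies in [-0.53125, -0.5]
g(-0.515625) = 0.1808 > 0, so the root lies in [-0.53125, -0.515625]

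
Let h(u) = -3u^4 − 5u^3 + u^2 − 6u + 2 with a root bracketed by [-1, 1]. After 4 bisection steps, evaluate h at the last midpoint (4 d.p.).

-0.4324

m = 0, h(m) = 2 (+); new bracket [0, 1]
m = 0.5, h(m) = -1.5625 (−); new bracket [0, 0.5]
m = 0.25, h(m) = 0.472656 (+); new bracket [0.25, 0.5]
m = 0.375, h(m) = -0.4324 (−); new bracket [0.25, 0.375]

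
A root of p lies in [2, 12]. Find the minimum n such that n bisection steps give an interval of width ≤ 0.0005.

Width after n steps is 10/2^n. Need 2^n ≥ 10/0.0005 = 20000.
2^14 = 16384 < 20000 ≤ 2^15 = 32768, so n = 15.

15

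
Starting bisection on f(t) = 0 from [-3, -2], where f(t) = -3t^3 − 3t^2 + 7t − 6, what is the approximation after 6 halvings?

midpoint -2.5: f = 4.625 > 0 → [-2.5, -2]
midpoint -2.25: f = -2.765625 < 0 → [-2.5, -2.25]
midpoint -2.375: f = 0.642578 > 0 → [-2.375, -2.25]
midpoint -2.3125: f = -1.1311 < 0 → [-2.375, -2.3125]
midpoint -2.34375: f = -0.2619 < 0 → [-2.375, -2.34375]
midpoint -2.359375: f = 0.1859 > 0 → [-2.359375, -2.34375]

-2.359375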